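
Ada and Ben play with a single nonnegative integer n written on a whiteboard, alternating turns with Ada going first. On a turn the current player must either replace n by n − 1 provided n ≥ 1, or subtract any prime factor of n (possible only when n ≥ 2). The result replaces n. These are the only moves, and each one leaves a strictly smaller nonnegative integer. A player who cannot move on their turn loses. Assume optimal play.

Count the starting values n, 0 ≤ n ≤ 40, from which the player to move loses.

Classify positions by backward induction: terminal positions (no move available) are L. From any other position, the mover wins iff some move reaches an L.
n=0: no move → L
n=1: reaches L-position 0 → W
n=2: reaches L-position 0 → W
n=3: reaches L-position 0 → W
n=4: only reaches 2(W), 3(W), all W → L
n=5: reaches L-position 0 → W
n=6: reaches L-position 4 → W
n=7: reaches L-position 0 → W
n=8: only reaches 6(W), 7(W), all W → L
n=9: reaches L-position 8 → W
n=10: reaches L-position 8 → W
n=11: reaches L-position 0 → W
n=12: only reaches 9(W), 10(W), 11(W), all W → L
n=13: reaches L-position 0 → W
n=14: reaches L-position 12 → W
n=15: reaches L-position 12 → W
n=16: only reaches 14(W), 15(W), all W → L
n=17: reaches L-position 0 → W
n=18: reaches L-position 16 → W
n=19: reaches L-position 0 → W
n=20: only reaches 15(W), 18(W), 19(W), all W → L
n=21: reaches L-position 20 → W
n=22: reaches L-position 20 → W
n=23: reaches L-position 0 → W
n=24: only reaches 21(W), 22(W), 23(W), all W → L
n=25: reaches L-position 20 → W
n=26: reaches L-position 24 → W
n=27: reaches L-position 24 → W
n=28: only reaches 21(W), 26(W), 27(W), all W → L
n=29: reaches L-position 0 → W
n=30: reaches L-position 28 → W
n=31: reaches L-position 0 → W
n=32: only reaches 30(W), 31(W), all W → L
n=33: reaches L-position 32 → W
n=34: reaches L-position 32 → W
n=35: reaches L-position 28 → W
n=36: only reaches 33(W), 34(W), 35(W), all W → L
n=37: reaches L-position 0 → W
n=38: reaches L-position 36 → W
n=39: reaches L-position 36 → W
n=40: only reaches 35(W), 38(W), 39(W), all W → L
L entries with 0 ≤ n ≤ 40: n = 0, 4, 8, 12, 16, 20, 24, 28, 32, 36, 40; that makes 11.

11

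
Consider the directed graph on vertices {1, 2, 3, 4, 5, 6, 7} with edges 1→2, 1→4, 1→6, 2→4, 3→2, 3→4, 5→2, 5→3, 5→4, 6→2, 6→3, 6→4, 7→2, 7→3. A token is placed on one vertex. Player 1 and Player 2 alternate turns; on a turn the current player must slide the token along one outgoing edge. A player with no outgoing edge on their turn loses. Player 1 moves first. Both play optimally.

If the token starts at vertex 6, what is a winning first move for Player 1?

Build the W/L table. Terminal = L. A non-terminal position is W if it has a move to some L; otherwise it is L.
Every edge goes from a vertex to one that appears earlier in the order 4, 2, 3, 6, 5, 7, 1, so processing vertices in that order labels each vertex after all of its successors.
4: no outgoing edge → L
2: →4(L), so W
3: →4(L), so W
6: →4(L), so W
5: →4(L), so W
7: →3(W), 2(W) — all W, so L
1: →4(L), so W
From 6, the L positions reachable in one move are: 4.

Move to 4.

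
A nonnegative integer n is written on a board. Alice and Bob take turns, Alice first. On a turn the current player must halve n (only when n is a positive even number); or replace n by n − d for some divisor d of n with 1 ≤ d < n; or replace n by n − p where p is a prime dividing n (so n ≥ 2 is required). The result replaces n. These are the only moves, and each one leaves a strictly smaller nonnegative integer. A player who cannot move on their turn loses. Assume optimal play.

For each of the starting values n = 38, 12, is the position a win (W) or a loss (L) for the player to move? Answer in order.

38: L, 12: W

Use the standard recursion: the mover loses at a terminal position; elsewhere, the mover wins exactly when some move hands the opponent an L position.
n=0: no move → L
n=1: no move → L
n=2: can move to 0, which is L ⇒ W
n=3: can move to 0, which is L ⇒ W
n=4: moves to 2(W), 3(W); every one is W ⇒ L
n=5: can move to 0, which is L ⇒ W
n=6: can move to 4, which is L ⇒ W
n=7: can move to 0, which is L ⇒ W
n=8: can move to 4, which is L ⇒ W
n=9: moves to 6(W), 8(W); every one is W ⇒ L
n=10: can move to 9, which is L ⇒ W
n=11: can move to 0, which is L ⇒ W
n=12: can move to 9, which is L ⇒ W
n=13: can move to 0, which is L ⇒ W
n=14: moves to 7(W), 12(W), 13(W); every one is W ⇒ L
n=15: can move to 14, which is L ⇒ W
n=16: can move to 14, which is L ⇒ W
n=17: can move to 0, which is L ⇒ W
n=18: can move to 9, which is L ⇒ W
n=19: can move to 0, which is L ⇒ W
n=20: moves to 10(W), 15(W), 16(W), 18(W), 19(W); every one is W ⇒ L
n=21: can move to 14, which is L ⇒ W
n=22: can move to 20, which is L ⇒ W
n=23: can move to 0, which is L ⇒ W
n=24: can move to 20, which is L ⇒ W
n=25: can move to 20, which is L ⇒ W
n=26: moves to 13(W), 24(W), 25(W); every one is W ⇒ L
n=27: can move to 26, which is L ⇒ W
n=28: can move to 14, which is L ⇒ W
n=29: can move to 0, which is L ⇒ W
n=30: can move to 20, which is L ⇒ W
n=31: can move to 0, which is L ⇒ W
n=32: moves to 16(W), 24(W), 28(W), 30(W), 31(W); every one is W ⇒ L
n=33: can move to 32, which is L ⇒ W
n=34: can move to 32, which is L ⇒ W
n=35: moves to 28(W), 30(W), 34(W); every one is W ⇒ L
n=36: can move to 32, which is L ⇒ W
n=37: can move to 0, which is L ⇒ W
n=38: moves to 19(W), 36(W), 37(W); every one is W ⇒ L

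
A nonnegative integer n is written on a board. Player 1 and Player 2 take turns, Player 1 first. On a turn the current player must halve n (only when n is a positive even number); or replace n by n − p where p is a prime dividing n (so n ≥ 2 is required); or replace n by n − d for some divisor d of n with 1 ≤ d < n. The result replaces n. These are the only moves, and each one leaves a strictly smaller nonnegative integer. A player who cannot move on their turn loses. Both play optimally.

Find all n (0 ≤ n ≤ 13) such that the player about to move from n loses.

0, 1, 4, 9

Compute win/loss labels from the base case upward. A position with no move is L. Any other position is W if it can reach an L in one move, else L.
n=0: no move → L
n=1: no move → L
n=2: can move to 0, which is L ⇒ W
n=3: can move to 0, which is L ⇒ W
n=4: moves to 2(W), 3(W); every one is W ⇒ L
n=5: can move to 0, which is L ⇒ W
n=6: can move to 4, which is L ⇒ W
n=7: can move to 0, which is L ⇒ W
n=8: can move to 4, which is L ⇒ W
n=9: moves to 6(W), 8(W); every one is W ⇒ L
n=10: can move to 9, which is L ⇒ W
n=11: can move to 0, which is L ⇒ W
n=12: can move to 9, which is L ⇒ W
n=13: can move to 0, which is L ⇒ W
The losing starting values of n are exactly the entries labelled L in this table (4 of them).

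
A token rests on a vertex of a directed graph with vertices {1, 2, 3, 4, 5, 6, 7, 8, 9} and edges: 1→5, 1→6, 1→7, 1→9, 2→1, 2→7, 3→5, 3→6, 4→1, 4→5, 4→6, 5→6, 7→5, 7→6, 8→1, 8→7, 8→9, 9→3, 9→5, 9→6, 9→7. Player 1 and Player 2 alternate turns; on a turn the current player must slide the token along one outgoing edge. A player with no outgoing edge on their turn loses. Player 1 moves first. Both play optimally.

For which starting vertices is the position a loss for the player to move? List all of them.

2, 6, 8

Compute win/loss labels from the base case upward. A position with no move is L. Any other position is W if it can reach an L in one move, else L.
Every edge goes from a vertex to one that appears earlier in the order 6, 5, 3, 7, 9, 1, 4, 2, 8, so processing vertices in that order labels each vertex after all of its successors.
6: no outgoing edge → L
5: reaches L-position 6 → W
3: reaches L-position 6 → W
7: reaches L-position 6 → W
9: reaches L-position 6 → W
1: reaches L-position 6 → W
4: reaches L-position 6 → W
2: only reaches 1(W), 7(W), all W → L
8: only reaches 1(W), 9(W), 7(W), all W → L
Reading off the rows marked L gives the requested list; there are 3 such vertices.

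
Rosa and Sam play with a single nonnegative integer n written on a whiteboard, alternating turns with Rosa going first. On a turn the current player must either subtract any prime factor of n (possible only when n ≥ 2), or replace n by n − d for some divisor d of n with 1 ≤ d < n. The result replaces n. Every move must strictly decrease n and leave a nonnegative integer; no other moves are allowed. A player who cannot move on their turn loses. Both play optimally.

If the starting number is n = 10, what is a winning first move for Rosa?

Move to 9.

Work bottom-up. With no move the player to move loses. Otherwise the position is W if at least one move leads to an L position for the opponent, and L if every move leads to a W.
n=0: no move → L
n=1: no move → L
n=2: can move to 0, which is L ⇒ W
n=3: can move to 0, which is L ⇒ W
n=4: moves to 2(W), 3(W); every one is W ⇒ L
n=5: can move to 0, which is L ⇒ W
n=6: can move to 4, which is L ⇒ W
n=7: can move to 0, which is L ⇒ W
n=8: can move to 4, which is L ⇒ W
n=9: moves to 6(W), 8(W); every one is W ⇒ L
n=10: can move to 9, which is L ⇒ W
From 10, the L positions reachable in one move are: 9.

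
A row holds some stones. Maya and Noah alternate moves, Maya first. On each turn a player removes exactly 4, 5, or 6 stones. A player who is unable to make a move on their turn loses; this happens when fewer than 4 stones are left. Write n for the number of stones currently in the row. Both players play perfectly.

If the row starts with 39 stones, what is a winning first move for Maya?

Remove 6, leaving 33.

Label each position W (a win for the player to move) or L (a loss). A position with no legal move is L; any other position is W exactly when some move reaches an L, and L when every move reaches a W.
n=0: no move → L
n=1: no move → L
n=2: no move → L
n=3: no move → L
n=4: →0(L), so W
n=5: →1(L), so W
n=6: →2(L), so W
n=7: →3(L), so W
n=8: →3(L), so W
n=9: →3(L), so W
n=10: →6(W), 5(W), 4(W) — all W, so L
n=11: →7(W), 6(W), 5(W) — all W, so L
n=12: →8(W), 7(W), 6(W) — all W, so L
n=13: →9(W), 8(W), 7(W) — all W, so L
n=14: →10(L), so W
n=15: →11(L), so W
n=16: →12(L), so W
n=17: →13(L), so W
n=18: →13(L), so W
n=19: →13(L), so W
n=20: →16(W), 15(W), 14(W) — all W, so L
n=21: →17(W), 16(W), 15(W) — all W, so L
n=22: →18(W), 17(W), 16(W) — all W, so L
n=23: →19(W), 18(W), 17(W) — all W, so L
n=24: →20(L), so W
n=25: →21(L), so W
n=26: →22(L), so W
n=27: →23(L), so W
n=28: →23(L), so W
n=29: →23(L), so W
n=30: →26(W), 25(W), 24(W) — all W, so L
n=31: →27(W), 26(W), 25(W) — all W, so L
n=32: →28(W), 27(W), 26(W) — all W, so L
n=33: →29(W), 28(W), 27(W) — all W, so L
n=34: →30(L), so W
n=35: →31(L), so W
n=36: →32(L), so W
n=37: →33(L), so W
n=38: →33(L), so W
n=39: →33(L), so W
From 39, the L positions reachable in one move are: 33.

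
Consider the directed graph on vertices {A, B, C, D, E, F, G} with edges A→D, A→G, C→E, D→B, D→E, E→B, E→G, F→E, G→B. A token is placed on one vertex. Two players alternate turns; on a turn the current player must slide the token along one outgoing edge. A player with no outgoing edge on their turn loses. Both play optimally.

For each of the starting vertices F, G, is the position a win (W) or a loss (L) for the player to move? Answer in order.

Classify positions by backward induction: terminal positions (no move available) are L. From any other position, the mover wins iff some move reaches an L.
Every edge goes from a vertex to one that appears earlier in the order B, G, E, D, C, F, A, so processing vertices in that order labels each vertex after all of its successors.
B: no outgoing edge → L
G: can move to B, which is L ⇒ W
E: can move to B, which is L ⇒ W
D: can move to B, which is L ⇒ W
C: the only move is to E(W), a W ⇒ L
F: the only move is to E(W), a W ⇒ L
A: moves to D(W), G(W); every one is W ⇒ L

F: L, G: W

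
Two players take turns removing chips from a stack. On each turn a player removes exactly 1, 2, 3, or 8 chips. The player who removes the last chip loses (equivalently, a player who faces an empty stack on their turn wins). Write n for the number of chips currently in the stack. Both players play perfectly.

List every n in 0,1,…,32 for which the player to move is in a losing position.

1, 5, 10, 14, 19, 23, 28, 32

Classify positions by backward induction: terminal positions (no move available) are W. From any other position, the mover wins iff some move reaches an L.
n=0: no move; the opponent has just taken the last chip and therefore loses → W
n=1: →0(W) only, which is W, so L
n=2: →1(L), so W
n=3: →1(L), so W
n=4: →1(L), so W
n=5: →4(W), 3(W), 2(W) — all W, so L
n=6: →5(L), so W
n=7: →5(L), so W
n=8: →5(L), so W
n=9: →1(L), so W
n=10: →9(W), 8(W), 7(W), 2(W) — all W, so L
n=11: →10(L), so W
n=12: →10(L), so W
n=13: →10(L), so W
n=14: →13(W), 12(W), 11(W), 6(W) — all W, so L
n=15: →14(L), so W
n=16: →14(L), so W
n=17: →14(L), so W
n=18: →10(L), so W
n=19: →18(W), 17(W), 16(W), 11(W) — all W, so L
n=20: →19(L), so W
n=21: →19(L), so W
n=22: →19(L), so W
n=23: →22(W), 21(W), 20(W), 15(W) — all W, so L
n=24: →23(L), so W
n=25: →23(L), so W
n=26: →23(L), so W
n=27: →19(L), so W
n=28: →27(W), 26(W), 25(W), 20(W) — all W, so L
n=29: →28(L), so W
n=30: →28(L), so W
n=31: →28(L), so W
n=32: →31(W), 30(W), 29(W), 24(W) — all W, so L
Reading off the rows marked L gives the requested list; there are 8 such values of n.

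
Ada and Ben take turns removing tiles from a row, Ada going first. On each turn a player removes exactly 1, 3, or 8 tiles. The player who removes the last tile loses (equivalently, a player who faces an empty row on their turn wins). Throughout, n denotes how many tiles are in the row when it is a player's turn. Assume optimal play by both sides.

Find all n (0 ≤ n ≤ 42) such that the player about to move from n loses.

1, 3, 5, 7, 12, 14, 16, 18, 23, 25, 27, 29, 34, 36, 38, 40

Use the standard recursion: the mover wins at a terminal position; elsewhere, the mover wins exactly when some move hands the opponent an L position.
n=0: no move; the opponent has just taken the last tile and therefore loses → W
n=1: the only move is to 0(W), a W ⇒ L
n=2: can move to 1, which is L ⇒ W
n=3: moves to 2(W), 0(W); every one is W ⇒ L
n=4: can move to 3, which is L ⇒ W
n=5: moves to 4(W), 2(W); every one is W ⇒ L
n=6: can move to 5, which is L ⇒ W
n=7: moves to 6(W), 4(W); every one is W ⇒ L
n=8: can move to 7, which is L ⇒ W
n=9: can move to 1, which is L ⇒ W
n=10: can move to 7, which is L ⇒ W
n=11: can move to 3, which is L ⇒ W
n=12: moves to 11(W), 9(W), 4(W); every one is W ⇒ L
n=13: can move to 12, which is L ⇒ W
n=14: moves to 13(W), 11(W), 6(W); every one is W ⇒ L
n=15: can move to 14, which is L ⇒ W
n=16: moves to 15(W), 13(W), 8(W); every one is W ⇒ L
n=17: can move to 16, which is L ⇒ W
n=18: moves to 17(W), 15(W), 10(W); every one is W ⇒ L
n=19: can move to 18, which is L ⇒ W
n=20: can move to 12, which is L ⇒ W
n=21: can move to 18, which is L ⇒ W
n=22: can move to 14, which is L ⇒ W
n=23: moves to 22(W), 20(W), 15(W); every one is W ⇒ L
n=24: can move to 23, which is L ⇒ W
n=25: moves to 24(W), 22(W), 17(W); every one is W ⇒ L
n=26: can move to 25, which is L ⇒ W
n=27: moves to 26(W), 24(W), 19(W); every one is W ⇒ L
n=28: can move to 27, which is L ⇒ W
n=29: moves to 28(W), 26(W), 21(W); every one is W ⇒ L
n=30: can move to 29, which is L ⇒ W
n=31: can move to 23, which is L ⇒ W
n=32: can move to 29, which is L ⇒ W
n=33: can move to 25, which is L ⇒ W
n=34: moves to 33(W), 31(W), 26(W); every one is W ⇒ L
n=35: can move to 34, which is L ⇒ W
n=36: moves to 35(W), 33(W), 28(W); every one is W ⇒ L
n=37: can move to 36, which is L ⇒ W
n=38: moves to 37(W), 35(W), 30(W); every one is W ⇒ L
n=39: can move to 38, which is L ⇒ W
n=40: moves to 39(W), 37(W), 32(W); every one is W ⇒ L
n=41: can move to 40, which is L ⇒ W
n=42: can move to 34, which is L ⇒ W
The losing starting values of n are exactly the entries labelled L in this table (16 of them).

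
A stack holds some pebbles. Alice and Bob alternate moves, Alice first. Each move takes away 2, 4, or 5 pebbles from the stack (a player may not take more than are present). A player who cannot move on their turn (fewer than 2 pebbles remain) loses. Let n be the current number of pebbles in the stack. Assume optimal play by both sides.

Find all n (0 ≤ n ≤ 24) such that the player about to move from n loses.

0, 1, 7, 8, 14, 15, 21, 22

Use the standard recursion: the mover loses at a terminal position; elsewhere, the mover wins exactly when some move hands the opponent an L position.
n=0: no move → L
n=1: no move → L
n=2: reaches L-position 0 → W
n=3: reaches L-position 1 → W
n=4: reaches L-position 0 → W
n=5: reaches L-position 1 → W
n=6: reaches L-position 1 → W
n=7: only reaches 5(W), 3(W), 2(W), all W → L
n=8: only reaches 6(W), 4(W), 3(W), all W → L
n=9: reaches L-position 7 → W
n=10: reaches L-position 8 → W
n=11: reaches L-position 7 → W
n=12: reaches L-position 8 → W
n=13: reaches L-position 8 → W
n=14: only reaches 12(W), 10(W), 9(W), all W → L
n=15: only reaches 13(W), 11(W), 10(W), all W → L
n=16: reaches L-position 14 → W
n=17: reaches L-position 15 → W
n=18: reaches L-position 14 → W
n=19: reaches L-position 15 → W
n=20: reaches L-position 15 → W
n=21: only reaches 19(W), 17(W), 16(W), all W → L
n=22: only reaches 20(W), 18(W), 17(W), all W → L
n=23: reaches L-position 21 → W
n=24: reaches L-position 22 → W
The losing starting values of n are exactly the entries labelled L in this table (8 of them).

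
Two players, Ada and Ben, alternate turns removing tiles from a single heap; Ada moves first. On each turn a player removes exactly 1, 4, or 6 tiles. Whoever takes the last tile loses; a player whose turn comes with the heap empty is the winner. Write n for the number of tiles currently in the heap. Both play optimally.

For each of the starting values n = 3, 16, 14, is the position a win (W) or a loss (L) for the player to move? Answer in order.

3: L, 16: L, 14: W

Classify positions by backward induction: terminal positions (no move available) are W. From any other position, the mover wins iff some move reaches an L.
n=0: no move; the opponent has just taken the last tile and therefore loses → W
n=1: only reaches 0(W), which is W → L
n=2: reaches L-position 1 → W
n=3: only reaches 2(W), which is W → L
n=4: reaches L-position 3 → W
n=5: reaches L-position 1 → W
n=6: only reaches 5(W), 2(W), 0(W), all W → L
n=7: reaches L-position 6 → W
n=8: only reaches 7(W), 4(W), 2(W), all W → L
n=9: reaches L-position 8 → W
n=10: reaches L-position 6 → W
n=11: only reaches 10(W), 7(W), 5(W), all W → L
n=12: reaches L-position 11 → W
n=13: only reaches 12(W), 9(W), 7(W), all W → L
n=14: reaches L-position 13 → W
n=15: reaches L-position 11 → W
n=16: only reaches 15(W), 12(W), 10(W), all W → L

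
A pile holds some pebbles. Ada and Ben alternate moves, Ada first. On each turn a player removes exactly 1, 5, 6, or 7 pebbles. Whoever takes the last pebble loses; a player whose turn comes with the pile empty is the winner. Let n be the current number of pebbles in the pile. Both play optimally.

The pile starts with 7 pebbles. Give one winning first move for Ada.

Compute win/loss labels from the base case upward. A position with no move is W. Any other position is W if it can reach an L in one move, else L.
n=0: no move; the opponent has just taken the last pebble and therefore loses → W
n=1: →0(W) only, which is W, so L
n=2: →1(L), so W
n=3: →2(W) only, which is W, so L
n=4: →3(L), so W
n=5: →4(W), 0(W) — all W, so L
n=6: →5(L), so W
n=7: →1(L), so W
From 7, the L positions reachable in one move are: 1.

Remove 6, leaving 1.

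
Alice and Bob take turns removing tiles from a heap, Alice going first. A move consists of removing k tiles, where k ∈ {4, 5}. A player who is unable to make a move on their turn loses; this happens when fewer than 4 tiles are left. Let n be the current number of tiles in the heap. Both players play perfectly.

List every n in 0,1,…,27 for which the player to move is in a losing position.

Work bottom-up. With no move the player to move loses. Otherwise the position is W if at least one move leads to an L position for the opponent, and L if every move leads to a W.
n=0: no move → L
n=1: no move → L
n=2: no move → L
n=3: no move → L
n=4: reaches L-position 0 → W
n=5: reaches L-position 1 → W
n=6: reaches L-position 2 → W
n=7: reaches L-position 3 → W
n=8: reaches L-position 3 → W
n=9: only reaches 5(W), 4(W), all W → L
n=10: only reaches 6(W), 5(W), all W → L
n=11: only reaches 7(W), 6(W), all W → L
n=12: only reaches 8(W), 7(W), all W → L
n=13: reaches L-position 9 → W
n=14: reaches L-position 10 → W
n=15: reaches L-position 11 → W
n=16: reaches L-position 12 → W
n=17: reaches L-position 12 → W
n=18: only reaches 14(W), 13(W), all W → L
n=19: only reaches 15(W), 14(W), all W → L
n=20: only reaches 16(W), 15(W), all W → L
n=21: only reaches 17(W), 16(W), all W → L
n=22: reaches L-position 18 → W
n=23: reaches L-position 19 → W
n=24: reaches L-position 20 → W
n=25: reaches L-position 21 → W
n=26: reaches L-position 21 → W
n=27: only reaches 23(W), 22(W), all W → L
The losing starting values of n are exactly the entries labelled L in this table (13 of them).

0, 1, 2, 3, 9, 10, 11, 12, 18, 19, 20, 21, 27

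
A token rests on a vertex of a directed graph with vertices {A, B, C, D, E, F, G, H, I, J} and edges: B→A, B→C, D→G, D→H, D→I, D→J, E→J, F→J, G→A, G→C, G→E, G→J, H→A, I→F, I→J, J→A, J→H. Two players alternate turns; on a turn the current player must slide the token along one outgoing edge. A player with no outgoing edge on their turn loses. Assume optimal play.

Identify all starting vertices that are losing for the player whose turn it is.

A, C, D, E, F

Build the W/L table. Terminal = L. A non-terminal position is W if it has a move to some L; otherwise it is L.
Every edge goes from a vertex to one that appears earlier in the order A, C, H, J, E, F, G, I, D, B, so processing vertices in that order labels each vertex after all of its successors.
A: no outgoing edge → L
C: no outgoing edge → L
H: W (go to A, an L position)
J: W (go to A, an L position)
E: L (sole option J(W) is W)
F: L (sole option J(W) is W)
G: W (go to E, an L position)
I: W (go to F, an L position)
D: L (options I(W), G(W), J(W), H(W) are all W)
B: W (go to C, an L position)
The losing starting vertices are exactly the entries labelled L in this table (5 of them).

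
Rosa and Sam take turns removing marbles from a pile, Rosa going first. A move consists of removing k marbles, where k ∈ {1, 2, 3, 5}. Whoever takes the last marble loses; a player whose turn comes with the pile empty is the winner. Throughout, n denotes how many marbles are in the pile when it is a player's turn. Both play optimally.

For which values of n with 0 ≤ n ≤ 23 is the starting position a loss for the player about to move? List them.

Compute win/loss labels from the base case upward. A position with no move is W. Any other position is W if it can reach an L in one move, else L.
n=0: no move; the opponent has just taken the last marble and therefore loses → W
n=1: the only move is to 0(W), a W ⇒ L
n=2: can move to 1, which is L ⇒ W
n=3: can move to 1, which is L ⇒ W
n=4: can move to 1, which is L ⇒ W
n=5: moves to 4(W), 3(W), 2(W), 0(W); every one is W ⇒ L
n=6: can move to 5, which is L ⇒ W
n=7: can move to 5, which is L ⇒ W
n=8: can move to 5, which is L ⇒ W
n=9: moves to 8(W), 7(W), 6(W), 4(W); every one is W ⇒ L
n=10: can move to 9, which is L ⇒ W
n=11: can move to 9, which is L ⇒ W
n=12: can move to 9, which is L ⇒ W
n=13: moves to 12(W), 11(W), 10(W), 8(W); every one is W ⇒ L
n=14: can move to 13, which is L ⇒ W
n=15: can move to 13, which is L ⇒ W
n=16: can move to 13, which is L ⇒ W
n=17: moves to 16(W), 15(W), 14(W), 12(W); every one is W ⇒ L
n=18: can move to 17, which is L ⇒ W
n=19: can move to 17, which is L ⇒ W
n=20: can move to 17, which is L ⇒ W
n=21: moves to 20(W), 19(W), 18(W), 16(W); every one is W ⇒ L
n=22: can move to 21, which is L ⇒ W
n=23: can move to 21, which is L ⇒ W
Reading off the rows marked L gives the requested list; there are 6 such values of n.

1, 5, 9, 13, 17, 21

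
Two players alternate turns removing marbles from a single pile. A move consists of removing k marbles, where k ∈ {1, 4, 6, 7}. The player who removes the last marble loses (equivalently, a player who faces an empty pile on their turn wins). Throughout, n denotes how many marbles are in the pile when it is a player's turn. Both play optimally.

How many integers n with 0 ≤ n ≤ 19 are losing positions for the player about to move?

7

Classify positions by backward induction: terminal positions (no move available) are W. From any other position, the mover wins iff some move reaches an L.
n=0: no move; the opponent has just taken the last marble and therefore loses → W
n=1: L (sole option 0(W) is W)
n=2: W (go to 1, an L position)
n=3: L (sole option 2(W) is W)
n=4: W (go to 3, an L position)
n=5: W (go to 1, an L position)
n=6: L (options 5(W), 2(W), 0(W) are all W)
n=7: W (go to 6, an L position)
n=8: W (go to 1, an L position)
n=9: W (go to 3, an L position)
n=10: W (go to 6, an L position)
n=11: L (options 10(W), 7(W), 5(W), 4(W) are all W)
n=12: W (go to 11, an L position)
n=13: W (go to 6, an L position)
n=14: L (options 13(W), 10(W), 8(W), 7(W) are all W)
n=15: W (go to 14, an L position)
n=16: L (options 15(W), 12(W), 10(W), 9(W) are all W)
n=17: W (go to 16, an L position)
n=18: W (go to 14, an L position)
n=19: L (options 18(W), 15(W), 13(W), 12(W) are all W)
L entries with 0 ≤ n ≤ 19: n = 1, 3, 6, 11, 14, 16, 19; that makes 7.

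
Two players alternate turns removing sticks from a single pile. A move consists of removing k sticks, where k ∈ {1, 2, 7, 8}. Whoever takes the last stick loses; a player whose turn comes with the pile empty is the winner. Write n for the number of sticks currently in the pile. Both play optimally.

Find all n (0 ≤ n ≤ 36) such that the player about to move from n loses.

Work bottom-up. With no move the player to move wins. Otherwise the position is W if at least one move leads to an L position for the opponent, and L if every move leads to a W.
n=0: no move; the opponent has just taken the last stick and therefore loses → W
n=1: →0(W) only, which is W, so L
n=2: →1(L), so W
n=3: →1(L), so W
n=4: →3(W), 2(W) — all W, so L
n=5: →4(L), so W
n=6: →4(L), so W
n=7: →6(W), 5(W), 0(W) — all W, so L
n=8: →7(L), so W
n=9: →7(L), so W
n=10: →9(W), 8(W), 3(W), 2(W) — all W, so L
n=11: →10(L), so W
n=12: →10(L), so W
n=13: →12(W), 11(W), 6(W), 5(W) — all W, so L
n=14: →13(L), so W
n=15: →13(L), so W
n=16: →15(W), 14(W), 9(W), 8(W) — all W, so L
n=17: →16(L), so W
n=18: →16(L), so W
n=19: →18(W), 17(W), 12(W), 11(W) — all W, so L
n=20: →19(L), so W
n=21: →19(L), so W
n=22: →21(W), 20(W), 15(W), 14(W) — all W, so L
n=23: →22(L), so W
n=24: →22(L), so W
n=25: →24(W), 23(W), 18(W), 17(W) — all W, so L
n=26: →25(L), so W
n=27: →25(L), so W
n=28: →27(W), 26(W), 21(W), 20(W) — all W, so L
n=29: →28(L), so W
n=30: →28(L), so W
n=31: →30(W), 29(W), 24(W), 23(W) — all W, so L
n=32: →31(L), so W
n=33: →31(L), so W
n=34: →33(W), 32(W), 27(W), 26(W) — all W, so L
n=35: →34(L), so W
n=36: →34(L), so W
The losing starting values of n are exactly the entries labelled L in this table (12 of them).

1, 4, 7, 10, 13, 16, 19, 22, 25, 28, 31, 34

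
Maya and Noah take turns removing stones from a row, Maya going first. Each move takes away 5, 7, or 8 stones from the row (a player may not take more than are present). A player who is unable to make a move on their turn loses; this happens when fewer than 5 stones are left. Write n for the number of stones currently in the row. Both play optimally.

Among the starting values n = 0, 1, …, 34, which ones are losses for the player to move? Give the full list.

Classify positions by backward induction: terminal positions (no move available) are L. From any other position, the mover wins iff some move reaches an L.
n=0: no move → L
n=1: no move → L
n=2: no move → L
n=3: no move → L
n=4: no move → L
n=5: W (go to 0, an L position)
n=6: W (go to 1, an L position)
n=7: W (go to 2, an L position)
n=8: W (go to 3, an L position)
n=9: W (go to 4, an L position)
n=10: W (go to 3, an L position)
n=11: W (go to 4, an L position)
n=12: W (go to 4, an L position)
n=13: L (options 8(W), 6(W), 5(W) are all W)
n=14: L (options 9(W), 7(W), 6(W) are all W)
n=15: L (options 10(W), 8(W), 7(W) are all W)
n=16: L (options 11(W), 9(W), 8(W) are all W)
n=17: L (options 12(W), 10(W), 9(W) are all W)
n=18: W (go to 13, an L position)
n=19: W (go to 14, an L position)
n=20: W (go to 15, an L position)
n=21: W (go to 16, an L position)
n=22: W (go to 17, an L position)
n=23: W (go to 16, an L position)
n=24: W (go to 17, an L position)
n=25: W (go to 17, an L position)
n=26: L (options 21(W), 19(W), 18(W) are all W)
n=27: L (options 22(W), 20(W), 19(W) are all W)
n=28: L (options 23(W), 21(W), 20(W) are all W)
n=29: L (options 24(W), 22(W), 21(W) are all W)
n=30: L (options 25(W), 23(W), 22(W) are all W)
n=31: W (go to 26, an L position)
n=32: W (go to 27, an L position)
n=33: W (go to 28, an L position)
n=34: W (go to 29, an L position)
The losing starting values of n are exactly the entries labelled L in this table (15 of them).

0, 1, 2, 3, 4, 13, 14, 15, 16, 17, 26, 27, 28, 29, 30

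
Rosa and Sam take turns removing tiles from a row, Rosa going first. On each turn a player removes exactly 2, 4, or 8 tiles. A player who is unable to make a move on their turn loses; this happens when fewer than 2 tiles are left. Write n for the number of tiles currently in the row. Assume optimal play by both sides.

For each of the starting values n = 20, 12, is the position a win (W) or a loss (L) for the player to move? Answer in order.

20: W, 12: L

Use the standard recursion: the mover loses at a terminal position; elsewhere, the mover wins exactly when some move hands the opponent an L position.
n=0: no move → L
n=1: no move → L
n=2: reaches L-position 0 → W
n=3: reaches L-position 1 → W
n=4: reaches L-position 0 → W
n=5: reaches L-position 1 → W
n=6: only reaches 4(W), 2(W), all W → L
n=7: only reaches 5(W), 3(W), all W → L
n=8: reaches L-position 6 → W
n=9: reaches L-position 7 → W
n=10: reaches L-position 6 → W
n=11: reaches L-position 7 → W
n=12: only reaches 10(W), 8(W), 4(W), all W → L
n=13: only reaches 11(W), 9(W), 5(W), all W → L
n=14: reaches L-position 12 → W
n=15: reaches L-position 13 → W
n=16: reaches L-position 12 → W
n=17: reaches L-position 13 → W
n=18: only reaches 16(W), 14(W), 10(W), all W → L
n=19: only reaches 17(W), 15(W), 11(W), all W → L
n=20: reaches L-position 18 → W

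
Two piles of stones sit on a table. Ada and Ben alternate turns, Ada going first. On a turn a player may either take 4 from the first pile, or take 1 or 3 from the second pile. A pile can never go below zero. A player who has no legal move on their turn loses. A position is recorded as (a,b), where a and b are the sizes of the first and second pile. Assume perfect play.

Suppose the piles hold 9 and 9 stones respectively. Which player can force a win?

Ada wins.

Build the W/L table. Terminal = L. A non-terminal position is W if it has a move to some L; otherwise it is L.
No move ever increases a pile, so every position that can arise here has a ≤ 9 and b ≤ 9; it is enough to label the cells with 0 ≤ a ≤ 9 and 0 ≤ b ≤ 9.
Every move lowers a or b (never raises either), so fill the grid row by row in increasing a, and left to right within a row: each cell's successors are then already labelled.
      b=0  b=1  b=2  b=3  b=4  b=5  b=6  b=7  b=8  b=9
a=0:    L    W    L    W    L    W    L    W    L    W
a=1:    L    W    L    W    L    W    L    W    L    W
a=2:    L    W    L    W    L    W    L    W    L    W
a=3:    L    W    L    W    L    W    L    W    L    W
a=4:    W    L    W    L    W    L    W    L    W    L
a=5:    W    L    W    L    W    L    W    L    W    L
a=6:    W    L    W    L    W    L    W    L    W    L
a=7:    W    L    W    L    W    L    W    L    W    L
a=8:    L    W    L    W    L    W    L    W    L    W
a=9:    L    W    L    W    L    W    L    W    L    W
Cells with no legal move (terminal, hence L): (0,0), (1,0), (2,0), (3,0).
The remaining L cells, each justified by listing all of its moves:
(0,2): L (sole option (0,1)(W) is W)
(0,4): L (options (0,3)(W), (0,1)(W) are all W)
(0,6): L (options (0,5)(W), (0,3)(W) are all W)
(0,8): L (options (0,7)(W), (0,5)(W) are all W)
(1,2): L (sole option (1,1)(W) is W)
(1,4): L (options (1,3)(W), (1,1)(W) are all W)
(1,6): L (options (1,5)(W), (1,3)(W) are all W)
(1,8): L (options (1,7)(W), (1,5)(W) are all W)
(2,2): L (sole option (2,1)(W) is W)
(2,4): L (options (2,3)(W), (2,1)(W) are all W)
(2,6): L (options (2,5)(W), (2,3)(W) are all W)
(2,8): L (options (2,7)(W), (2,5)(W) are all W)
(3,2): L (sole option (3,1)(W) is W)
(3,4): L (options (3,3)(W), (3,1)(W) are all W)
(3,6): L (options (3,5)(W), (3,3)(W) are all W)
(3,8): L (options (3,7)(W), (3,5)(W) are all W)
(4,1): L (options (0,1)(W), (4,0)(W) are all W)
(4,3): L (options (0,3)(W), (4,2)(W), (4,0)(W) are all W)
(4,5): L (options (0,5)(W), (4,4)(W), (4,2)(W) are all W)
(4,7): L (options (0,7)(W), (4,6)(W), (4,4)(W) are all W)
(4,9): L (options (0,9)(W), (4,8)(W), (4,6)(W) are all W)
(5,1): L (options (1,1)(W), (5,0)(W) are all W)
(5,3): L (options (1,3)(W), (5,2)(W), (5,0)(W) are all W)
(5,5): L (options (1,5)(W), (5,4)(W), (5,2)(W) are all W)
(5,7): L (options (1,7)(W), (5,6)(W), (5,4)(W) are all W)
(5,9): L (options (1,9)(W), (5,8)(W), (5,6)(W) are all W)
(6,1): L (options (2,1)(W), (6,0)(W) are all W)
(6,3): L (options (2,3)(W), (6,2)(W), (6,0)(W) are all W)
(6,5): L (options (2,5)(W), (6,4)(W), (6,2)(W) are all W)
(6,7): L (options (2,7)(W), (6,6)(W), (6,4)(W) are all W)
(6,9): L (options (2,9)(W), (6,8)(W), (6,6)(W) are all W)
(7,1): L (options (3,1)(W), (7,0)(W) are all W)
(7,3): L (options (3,3)(W), (7,2)(W), (7,0)(W) are all W)
(7,5): L (options (3,5)(W), (7,4)(W), (7,2)(W) are all W)
(7,7): L (options (3,7)(W), (7,6)(W), (7,4)(W) are all W)
(7,9): L (options (3,9)(W), (7,8)(W), (7,6)(W) are all W)
(8,0): L (sole option (4,0)(W) is W)
(8,2): L (options (4,2)(W), (8,1)(W) are all W)
(8,4): L (options (4,4)(W), (8,3)(W), (8,1)(W) are all W)
(8,6): L (options (4,6)(W), (8,5)(W), (8,3)(W) are all W)
(8,8): L (options (4,8)(W), (8,7)(W), (8,5)(W) are all W)
(9,0): L (sole option (5,0)(W) is W)
(9,2): L (options (5,2)(W), (9,1)(W) are all W)
(9,4): L (options (5,4)(W), (9,3)(W), (9,1)(W) are all W)
(9,6): L (options (5,6)(W), (9,5)(W), (9,3)(W) are all W)
(9,8): L (options (5,8)(W), (9,7)(W), (9,5)(W) are all W)
Every other cell has at least one move into one of the L cells above, so it is W.
From (9,9) Ada can move to (5,9), reaching an L position.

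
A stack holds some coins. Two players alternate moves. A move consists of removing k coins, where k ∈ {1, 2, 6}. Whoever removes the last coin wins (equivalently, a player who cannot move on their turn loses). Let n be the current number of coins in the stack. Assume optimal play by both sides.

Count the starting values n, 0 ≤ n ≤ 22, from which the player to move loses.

7

Work bottom-up. With no move the player to move loses. Otherwise the position is W if at least one move leads to an L position for the opponent, and L if every move leads to a W.
n=0: no move → L
n=1: W (go to 0, an L position)
n=2: W (go to 0, an L position)
n=3: L (options 2(W), 1(W) are all W)
n=4: W (go to 3, an L position)
n=5: W (go to 3, an L position)
n=6: W (go to 0, an L position)
n=7: L (options 6(W), 5(W), 1(W) are all W)
n=8: W (go to 7, an L position)
n=9: W (go to 7, an L position)
n=10: L (options 9(W), 8(W), 4(W) are all W)
n=11: W (go to 10, an L position)
n=12: W (go to 10, an L position)
n=13: W (go to 7, an L position)
n=14: L (options 13(W), 12(W), 8(W) are all W)
n=15: W (go to 14, an L position)
n=16: W (go to 14, an L position)
n=17: L (options 16(W), 15(W), 11(W) are all W)
n=18: W (go to 17, an L position)
n=19: W (go to 17, an L position)
n=20: W (go to 14, an L position)
n=21: L (options 20(W), 19(W), 15(W) are all W)
n=22: W (go to 21, an L position)
L entries with 0 ≤ n ≤ 22: n = 0, 3, 7, 10, 14, 17, 21; that makes 7.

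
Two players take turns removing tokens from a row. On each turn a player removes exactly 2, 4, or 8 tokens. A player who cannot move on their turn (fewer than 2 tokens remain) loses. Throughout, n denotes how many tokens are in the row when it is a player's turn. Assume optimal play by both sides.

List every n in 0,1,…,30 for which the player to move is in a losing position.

Label each position W (a win for the player to move) or L (a loss). A position with no legal move is L; any other position is W exactly when some move reaches an L, and L when every move reaches a W.
n=0: no move → L
n=1: no move → L
n=2: →0(L), so W
n=3: →1(L), so W
n=4: →0(L), so W
n=5: →1(L), so W
n=6: →4(W), 2(W) — all W, so L
n=7: →5(W), 3(W) — all W, so L
n=8: →6(L), so W
n=9: →7(L), so W
n=10: →6(L), so W
n=11: →7(L), so W
n=12: →10(W), 8(W), 4(W) — all W, so L
n=13: →11(W), 9(W), 5(W) — all W, so L
n=14: →12(L), so W
n=15: →13(L), so W
n=16: →12(L), so W
n=17: →13(L), so W
n=18: →16(W), 14(W), 10(W) — all W, so L
n=19: →17(W), 15(W), 11(W) — all W, so L
n=20: →18(L), so W
n=21: →19(L), so W
n=22: →18(L), so W
n=23: →19(L), so W
n=24: →22(W), 20(W), 16(W) — all W, so L
n=25: →23(W), 21(W), 17(W) — all W, so L
n=26: →24(L), so W
n=27: →25(L), so W
n=28: →24(L), so W
n=29: →25(L), so W
n=30: →28(W), 26(W), 22(W) — all W, so L
Reading off the rows marked L gives the requested list; there are 11 such values of n.

0, 1, 6, 7, 12, 13, 18, 19, 24, 25, 30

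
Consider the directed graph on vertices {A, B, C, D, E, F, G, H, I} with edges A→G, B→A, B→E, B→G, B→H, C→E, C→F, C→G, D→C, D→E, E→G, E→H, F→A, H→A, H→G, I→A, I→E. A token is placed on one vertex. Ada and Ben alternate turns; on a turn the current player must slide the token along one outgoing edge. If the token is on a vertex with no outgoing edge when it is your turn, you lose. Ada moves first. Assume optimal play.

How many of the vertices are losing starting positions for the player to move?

4

Classify positions by backward induction: terminal positions (no move available) are L. From any other position, the mover wins iff some move reaches an L.
Every edge goes from a vertex to one that appears earlier in the order G, A, H, E, F, C, I, B, D, so processing vertices in that order labels each vertex after all of its successors.
G: no outgoing edge → L
A: can move to G, which is L ⇒ W
H: can move to G, which is L ⇒ W
E: can move to G, which is L ⇒ W
F: the only move is to A(W), a W ⇒ L
C: can move to F, which is L ⇒ W
I: moves to E(W), A(W); every one is W ⇒ L
B: can move to G, which is L ⇒ W
D: moves to C(W), E(W); every one is W ⇒ L
The L vertices are D, F, G, I; that is 4 in all.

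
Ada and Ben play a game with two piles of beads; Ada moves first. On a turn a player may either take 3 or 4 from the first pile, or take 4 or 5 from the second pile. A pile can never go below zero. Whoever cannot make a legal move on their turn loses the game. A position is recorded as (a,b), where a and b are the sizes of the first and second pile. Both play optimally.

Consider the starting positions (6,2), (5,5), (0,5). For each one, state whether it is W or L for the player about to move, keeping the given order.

Compute win/loss labels from the base case upward. A position with no move is L. Any other position is W if it can reach an L in one move, else L.
No move ever increases a pile, so every position that can arise here has a ≤ 6 and b ≤ 5; it is enough to label the cells with 0 ≤ a ≤ 6 and 0 ≤ b ≤ 5.
Every move lowers a or b (never raises either), so fill the grid row by row in increasing a, and left to right within a row: each cell's successors are then already labelled.
      b=0  b=1  b=2  b=3  b=4  b=5
a=0:    L    L    L    L    W    W
a=1:    L    L    L    L    W    W
a=2:    L    L    L    L    W    W
a=3:    W    W    W    W    L    L
a=4:    W    W    W    W    L    L
a=5:    W    W    W    W    L    L
a=6:    W    W    W    W    W    W
Cells with no legal move (terminal, hence L): (0,0), (0,1), (0,2), (0,3), (1,0), (1,1), (1,2), (1,3), (2,0), (2,1), (2,2), (2,3).
The remaining L cells, each justified by listing all of its moves:
(3,4): only reaches (0,4)(W), (3,0)(W), all W → L
(3,5): only reaches (0,5)(W), (3,1)(W), (3,0)(W), all W → L
(4,4): only reaches (1,4)(W), (0,4)(W), (4,0)(W), all W → L
(4,5): only reaches (1,5)(W), (0,5)(W), (4,1)(W), (4,0)(W), all W → L
(5,4): only reaches (2,4)(W), (1,4)(W), (5,0)(W), all W → L
(5,5): only reaches (2,5)(W), (1,5)(W), (5,1)(W), (5,0)(W), all W → L
Every other cell has at least one move into one of the L cells above, so it is W.
(6,2): the move to (2,2) reaches an L cell, so W
(5,5): one of the L cells justified above, so L
(0,5): the move to (0,1) reaches an L cell, so W

(6,2): W, (5,5): L, (0,5): W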